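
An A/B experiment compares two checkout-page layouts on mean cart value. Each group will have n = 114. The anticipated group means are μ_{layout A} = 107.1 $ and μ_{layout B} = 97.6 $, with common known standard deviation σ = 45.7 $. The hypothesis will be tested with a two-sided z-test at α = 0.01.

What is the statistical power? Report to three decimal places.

Power ≈ 0.157

Standardized effect: d = |μ_{layout A} − μ_{layout B}| / σ = |107.1 − 97.6| / 45.7 = 0.2079
Noncentrality parameter: δ = d·√(n/2) = 0.2079 × √(114/2) = 1.5694
Two-sided α = 0.01 → critical value z_{0.005} = 2.576.
Power = Φ(δ − 2.576) + Φ(−δ − 2.576) = Φ(-1.006) + Φ(-4.145) = 0.1571 + 0.0000 = 0.1571.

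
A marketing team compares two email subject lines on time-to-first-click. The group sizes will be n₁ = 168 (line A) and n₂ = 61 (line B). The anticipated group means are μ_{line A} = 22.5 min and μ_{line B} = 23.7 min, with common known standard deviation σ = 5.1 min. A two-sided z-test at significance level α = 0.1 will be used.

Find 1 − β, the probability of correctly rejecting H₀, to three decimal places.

Standardized effect: d = |μ_{line A} − μ_{line B}| / σ = |22.5 − 23.7| / 5.1 = 0.2353
Noncentrality parameter: δ = d / √(1/n₁ + 1/n₂) = 0.2353 / √(1/168 + 1/61) = 1.5740
Critical value for a two-sided test at α = 0.1: z_{α/2} = 1.645.
Power = Φ(δ − 1.645) + Φ(−δ − 1.645) = Φ(-0.071) + Φ(-3.219) = 0.4718 + 0.0006 = 0.4724.

Power ≈ 0.472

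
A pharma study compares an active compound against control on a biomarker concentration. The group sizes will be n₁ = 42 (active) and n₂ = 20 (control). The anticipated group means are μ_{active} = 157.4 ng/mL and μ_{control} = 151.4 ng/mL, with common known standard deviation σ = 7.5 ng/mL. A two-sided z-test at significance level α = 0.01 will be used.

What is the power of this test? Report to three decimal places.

Standardized effect: d = |μ_{active} − μ_{control}| / σ = |157.4 − 151.4| / 7.5 = 0.8000
Noncentrality parameter: δ = d / √(1/n₁ + 1/n₂) = 0.8000 / √(1/42 + 1/20) = 2.9447
Critical value for a two-sided test at α = 0.01: z_{α/2} = 2.576.
Power = Φ(δ − 2.576) + Φ(−δ − 2.576) = Φ(0.369) + Φ(-5.520) = 0.6439 + 0.0000 = 0.6439.

Power ≈ 0.644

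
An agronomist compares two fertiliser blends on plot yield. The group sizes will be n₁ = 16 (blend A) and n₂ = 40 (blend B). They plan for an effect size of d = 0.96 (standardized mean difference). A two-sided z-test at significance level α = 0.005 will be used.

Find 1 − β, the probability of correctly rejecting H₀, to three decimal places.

Power ≈ 0.669

Noncentrality parameter: δ = d / √(1/n₁ + 1/n₂) = 0.96 / √(1/16 + 1/40) = 3.2454
Two-sided α = 0.005 → critical value z_{0.0025} = 2.807.
Power = Φ(δ − 2.807) + Φ(−δ − 2.807) = Φ(0.438) + Φ(-6.052) = 0.6694 + 0.0000 = 0.6694.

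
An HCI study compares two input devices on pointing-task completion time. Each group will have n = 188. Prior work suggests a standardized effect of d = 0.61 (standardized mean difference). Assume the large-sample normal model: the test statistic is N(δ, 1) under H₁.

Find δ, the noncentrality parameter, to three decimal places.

δ ≈ 5.914

The noncentrality parameter scales effect size by the design's sample-size factor: δ = d·√(n/2) = 0.61 × √(188/2) = 5.9142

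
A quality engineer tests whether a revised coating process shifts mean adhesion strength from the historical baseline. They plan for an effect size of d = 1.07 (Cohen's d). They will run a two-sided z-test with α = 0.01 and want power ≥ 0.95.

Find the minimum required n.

For power 0.95 need Φ(δ − z_{0.005}) = 0.95, so δ = z_{0.005} + z_{0.05} = 2.576 + 1.645 = 4.221.
(Ignoring the negligible lower-tail rejection probability gives the usual closed-form inversion.)
δ = d·√n ⇒ n = (δ/d)² = (4.221 / 1.07)² = 15.56.
Round up to the next whole unit.

n = 16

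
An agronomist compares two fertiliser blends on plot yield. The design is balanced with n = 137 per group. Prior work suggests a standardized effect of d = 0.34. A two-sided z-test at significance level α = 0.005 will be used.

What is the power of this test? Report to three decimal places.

Noncentrality parameter: δ = d·√(n/2) = 0.34 × √(137/2) = 2.8140
Critical value for a two-sided test at α = 0.005: z_{α/2} = 2.807.
Power = Φ(δ − 2.807) + Φ(−δ − 2.807) = Φ(0.007) + Φ(-5.621) = 0.5028 + 0.0000 = 0.5028.

Power ≈ 0.503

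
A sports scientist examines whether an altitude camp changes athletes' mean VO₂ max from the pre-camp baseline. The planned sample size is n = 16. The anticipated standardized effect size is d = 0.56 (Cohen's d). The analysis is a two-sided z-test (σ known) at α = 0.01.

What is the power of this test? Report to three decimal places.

Noncentrality parameter: δ = d·√n = 0.56 × √16 = 2.2400
Critical value for a two-sided test at α = 0.01: z_{α/2} = 2.576.
Power = Φ(δ − 2.576) + Φ(−δ − 2.576) = Φ(-0.336) + Φ(-4.816) = 0.3685 + 0.0000 = 0.3685.

Power ≈ 0.369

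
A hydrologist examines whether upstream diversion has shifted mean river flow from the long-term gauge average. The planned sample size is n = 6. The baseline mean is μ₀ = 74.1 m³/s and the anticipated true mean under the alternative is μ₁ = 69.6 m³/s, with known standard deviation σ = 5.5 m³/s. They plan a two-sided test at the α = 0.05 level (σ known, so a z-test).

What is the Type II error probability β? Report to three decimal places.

Standardized effect: d = |μ₁ − μ₀| / σ = |69.6 − 74.1| / 5.5 = 0.8182
Noncentrality parameter: δ = d·√n = 0.8182 × √6 = 2.0041
Two-sided α = 0.05 → critical value z_{0.025} = 1.960.
Power = Φ(δ − 1.960) + Φ(−δ − 1.960) = Φ(0.044) + Φ(-3.964) = 0.5176 + 0.0000 = 0.5176.
Type II error: β = 1 − power = 1 − 0.5176 = 0.4824.

β ≈ 0.482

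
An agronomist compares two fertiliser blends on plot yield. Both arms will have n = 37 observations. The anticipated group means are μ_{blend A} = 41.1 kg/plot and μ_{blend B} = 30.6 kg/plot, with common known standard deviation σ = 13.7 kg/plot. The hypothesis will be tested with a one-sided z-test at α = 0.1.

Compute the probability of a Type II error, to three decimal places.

β ≈ 0.022

Standardized effect: d = |μ_{blend A} − μ_{blend B}| / σ = |41.1 − 30.6| / 13.7 = 0.7664
Noncentrality parameter: δ = d·√(n/2) = 0.7664 × √(37/2) = 3.2965
One-sided α = 0.1 → critical value z_{0.1} = 1.282.
Power = Φ(δ − 1.282) = Φ(2.015) = 0.9780.
Type II error: β = 1 − power = 1 − 0.9780 = 0.0220.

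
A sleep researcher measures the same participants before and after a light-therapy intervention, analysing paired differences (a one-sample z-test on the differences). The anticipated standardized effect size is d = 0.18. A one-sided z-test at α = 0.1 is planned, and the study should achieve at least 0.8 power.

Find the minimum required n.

For power 0.8 need Φ(δ − z_{0.1}) = 0.8, so δ = z_{0.1} + z_{0.20} = 1.282 + 0.842 = 2.123.
δ = d·√n ⇒ n = (δ/d)² = (2.123 / 0.18)² = 139.13.
Round up to the next whole unit.

n = 140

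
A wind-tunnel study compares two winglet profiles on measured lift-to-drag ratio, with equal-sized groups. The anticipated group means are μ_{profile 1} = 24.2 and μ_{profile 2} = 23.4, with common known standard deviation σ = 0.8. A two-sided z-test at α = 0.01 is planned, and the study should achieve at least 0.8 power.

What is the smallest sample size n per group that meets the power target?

Standardized effect: d = |μ_{profile 1} − μ_{profile 2}| / σ = |24.2 − 23.4| / 0.8 = 1.0000
For power 0.8 need Φ(δ − z_{0.005}) = 0.8, so δ = z_{0.005} + z_{0.20} = 2.576 + 0.842 = 3.417.
(For δ > 0 the lower-tail rejection region contributes negligibly to power, so the one-term inversion is standard.)
δ = d·√(n/2) ⇒ n = 2(δ/d)² = 2 × (3.417 / 1.0000)² = 23.36.
Rounding up, n = 24 per group.

n = 24 per group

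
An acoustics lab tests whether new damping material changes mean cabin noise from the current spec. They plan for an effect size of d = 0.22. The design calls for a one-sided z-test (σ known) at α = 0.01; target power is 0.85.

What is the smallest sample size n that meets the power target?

Set Φ(δ − 2.326) = 0.85; then δ − 2.326 = Φ⁻¹(0.85) = 1.036, giving δ = 3.363.
δ = d·√n ⇒ n = (δ/d)² = (3.363 / 0.22)² = 233.64.
Rounding up, n = 234.

n = 234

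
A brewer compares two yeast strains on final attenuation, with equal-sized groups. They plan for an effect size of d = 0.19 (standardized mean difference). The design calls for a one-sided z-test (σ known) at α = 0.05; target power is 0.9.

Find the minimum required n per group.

For power 0.9 need Φ(δ − z_{0.05}) = 0.9, so δ = z_{0.05} + z_{0.10} = 1.645 + 1.282 = 2.926.
δ = d·√(n/2) ⇒ n = 2(δ/d)² = 2 × (2.926 / 0.19)² = 474.45.
Round up to the next whole unit.

n = 475 per group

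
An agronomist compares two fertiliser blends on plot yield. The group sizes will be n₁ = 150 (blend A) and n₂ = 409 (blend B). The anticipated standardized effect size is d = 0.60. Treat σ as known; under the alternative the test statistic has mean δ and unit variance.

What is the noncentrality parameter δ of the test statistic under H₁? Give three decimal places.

The noncentrality parameter scales effect size by the design's sample-size factor: δ = d / √(1/n₁ + 1/n₂) = 0.60 / √(1/150 + 1/409) = 6.2857

δ ≈ 6.286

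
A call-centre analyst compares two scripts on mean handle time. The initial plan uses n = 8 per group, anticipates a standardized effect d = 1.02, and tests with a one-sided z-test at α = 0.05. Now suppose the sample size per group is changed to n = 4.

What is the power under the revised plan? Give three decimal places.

With n = 4 per group: δ = d·√(n/2) = 1.02 × √(4/2) = 1.4425. Critical value z_{0.05} = 1.645.
Revised power = P(Z > 1.645 − δ) = Φ(-0.202) = 0.4198.

Power ≈ 0.420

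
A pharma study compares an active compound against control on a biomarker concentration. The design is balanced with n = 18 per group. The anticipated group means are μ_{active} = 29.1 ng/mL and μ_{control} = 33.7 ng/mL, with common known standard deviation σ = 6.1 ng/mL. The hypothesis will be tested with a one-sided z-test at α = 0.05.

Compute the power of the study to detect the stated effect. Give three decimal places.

Power ≈ 0.732

Standardized effect: d = |μ_{active} − μ_{control}| / σ = |29.1 − 33.7| / 6.1 = 0.7541
Noncentrality parameter: δ = d·√(n/2) = 0.7541 × √(18/2) = 2.2623
Critical value for a one-sided test at α = 0.05: z_α = 1.645.
Power = P(Z > 1.645 − δ) = Φ(0.617) = 0.7315.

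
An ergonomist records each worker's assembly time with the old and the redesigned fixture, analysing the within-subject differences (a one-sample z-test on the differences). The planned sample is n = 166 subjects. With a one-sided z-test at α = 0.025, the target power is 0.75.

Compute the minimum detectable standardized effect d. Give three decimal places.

Required noncentrality: δ = z_{0.025} + z_{0.25} = 1.960 + 0.674 = 2.634.
δ = d·√n ⇒ d = δ/√n = 2.634/√166 = 0.2045.

d ≈ 0.204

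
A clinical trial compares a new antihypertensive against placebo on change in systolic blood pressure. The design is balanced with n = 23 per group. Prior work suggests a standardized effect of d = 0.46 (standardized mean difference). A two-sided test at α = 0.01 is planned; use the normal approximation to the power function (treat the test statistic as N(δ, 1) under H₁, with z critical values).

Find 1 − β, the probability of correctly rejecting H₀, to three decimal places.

Noncentrality parameter: δ = d·√(n/2) = 0.46 × √(23/2) = 1.5599
Two-sided α = 0.01 → critical value z_{0.005} = 2.576.
Power = Φ(δ − 2.576) + Φ(−δ − 2.576) = Φ(-1.016) + Φ(-4.136) = 0.1548 + 0.0000 = 0.1549.

Power ≈ 0.155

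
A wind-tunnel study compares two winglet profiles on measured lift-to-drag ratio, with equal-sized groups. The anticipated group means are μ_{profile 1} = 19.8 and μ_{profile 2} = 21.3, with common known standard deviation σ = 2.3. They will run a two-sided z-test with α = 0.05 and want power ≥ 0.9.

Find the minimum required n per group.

n = 50 per group

Standardized effect: d = |μ_{profile 1} − μ_{profile 2}| / σ = |19.8 − 21.3| / 2.3 = 0.6522
For power 0.9 need Φ(δ − z_{0.025}) = 0.9, so δ = z_{0.025} + z_{0.10} = 1.960 + 1.282 = 3.242.
(Ignoring the negligible lower-tail rejection probability gives the usual closed-form inversion.)
δ = d·√(n/2) ⇒ n = 2(δ/d)² = 2 × (3.242 / 0.6522)² = 49.41.
Rounding up, n = 50 per group.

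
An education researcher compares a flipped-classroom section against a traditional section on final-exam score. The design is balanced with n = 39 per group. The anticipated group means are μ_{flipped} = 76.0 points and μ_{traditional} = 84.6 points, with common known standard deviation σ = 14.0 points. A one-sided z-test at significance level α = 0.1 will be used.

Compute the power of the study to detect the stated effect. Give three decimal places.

Standardized effect: d = |μ_{flipped} − μ_{traditional}| / σ = |76.0 − 84.6| / 14.0 = 0.6143
Noncentrality parameter: δ = d·√(n/2) = 0.6143 × √(39/2) = 2.7126
One-sided α = 0.1 → critical value z_{0.1} = 1.282.
Power = P(Z > 1.282 − δ) = Φ(1.431) = 0.9238.

Power ≈ 0.924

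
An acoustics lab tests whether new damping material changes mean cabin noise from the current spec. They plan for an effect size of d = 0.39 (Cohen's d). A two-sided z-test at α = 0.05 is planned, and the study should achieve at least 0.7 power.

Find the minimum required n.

For power 0.7 need Φ(δ − z_{0.025}) = 0.7, so δ = z_{0.025} + z_{0.30} = 1.960 + 0.524 = 2.484.
(The Φ(−δ − z_{α/2}) term is vanishingly small for δ > 0 and is dropped in the standard sample-size formula.)
δ = d·√n ⇒ n = (δ/d)² = (2.484 / 0.39)² = 40.58.
Rounding up, n = 41.

n = 41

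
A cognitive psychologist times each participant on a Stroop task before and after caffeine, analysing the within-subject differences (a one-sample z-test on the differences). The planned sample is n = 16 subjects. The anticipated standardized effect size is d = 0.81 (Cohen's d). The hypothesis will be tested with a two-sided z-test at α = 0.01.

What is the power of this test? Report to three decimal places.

Noncentrality parameter: δ = d·√n = 0.81 × √16 = 3.2400
Critical value for a two-sided test at α = 0.01: z_{α/2} = 2.576.
Power = Φ(δ − 2.576) + Φ(−δ − 2.576) = Φ(0.664) + Φ(-5.816) = 0.7467 + 0.0000 = 0.7467.

Power ≈ 0.747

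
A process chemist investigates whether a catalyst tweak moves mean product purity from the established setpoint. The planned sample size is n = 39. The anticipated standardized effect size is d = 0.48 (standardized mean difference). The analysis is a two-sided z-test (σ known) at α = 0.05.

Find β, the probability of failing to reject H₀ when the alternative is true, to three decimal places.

β ≈ 0.150

Noncentrality parameter: δ = d·√n = 0.48 × √39 = 2.9976
Two-sided α = 0.05 → critical value z_{0.025} = 1.960.
Power = Φ(δ − 1.960) + Φ(−δ − 1.960) = Φ(1.038) + Φ(-4.958) = 0.8503 + 0.0000 = 0.8503.
Type II error: β = 1 − power = 1 − 0.8503 = 0.1497.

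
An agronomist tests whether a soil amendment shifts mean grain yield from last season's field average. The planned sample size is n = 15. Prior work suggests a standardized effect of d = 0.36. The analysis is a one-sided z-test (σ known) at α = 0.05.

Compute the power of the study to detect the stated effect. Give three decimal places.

Noncentrality parameter: λ = d·√n = 0.36 × √15 = 1.3943
Critical value for a one-sided test at α = 0.05: z_α = 1.645.
Power = P(Z > 1.645 − λ) = Φ(-0.251) = 0.4011.

Power ≈ 0.401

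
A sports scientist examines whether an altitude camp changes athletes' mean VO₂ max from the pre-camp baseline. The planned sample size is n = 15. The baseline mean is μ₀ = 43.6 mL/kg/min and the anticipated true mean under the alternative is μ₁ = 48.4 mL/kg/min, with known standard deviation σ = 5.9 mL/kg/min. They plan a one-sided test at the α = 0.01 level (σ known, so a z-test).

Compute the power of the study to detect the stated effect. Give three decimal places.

Power ≈ 0.795

Standardized effect: d = |μ₁ − μ₀| / σ = |48.4 − 43.6| / 5.9 = 0.8136
Noncentrality parameter: δ = d·√n = 0.8136 × √15 = 3.1509
Critical value for a one-sided test at α = 0.01: z_α = 2.326.
Power = Φ(δ − 2.326) = Φ(0.825) = 0.7952.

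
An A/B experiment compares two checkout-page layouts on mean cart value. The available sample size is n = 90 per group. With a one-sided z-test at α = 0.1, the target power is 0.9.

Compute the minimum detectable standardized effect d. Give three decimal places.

Required noncentrality: δ = z_{0.1} + z_{0.10} = 1.282 + 1.282 = 2.563.
δ = d·√(n/2) ⇒ d = δ/√(n/2) = 2.563/√(90/2) = 0.3821.

d ≈ 0.382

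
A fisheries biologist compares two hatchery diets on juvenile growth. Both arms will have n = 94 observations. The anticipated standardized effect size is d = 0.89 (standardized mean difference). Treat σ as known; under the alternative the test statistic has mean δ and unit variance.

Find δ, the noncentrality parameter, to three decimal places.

δ ≈ 6.102

The noncentrality parameter scales effect size by the design's sample-size factor: δ = d·√(n/2) = 0.89 × √(94/2) = 6.1015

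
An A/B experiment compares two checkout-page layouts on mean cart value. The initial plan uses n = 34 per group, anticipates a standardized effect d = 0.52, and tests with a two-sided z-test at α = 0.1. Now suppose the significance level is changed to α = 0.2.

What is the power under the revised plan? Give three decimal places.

Power ≈ 0.806

δ = d·√(n/2) = 0.52 × √(34/2) = 2.1440 (unchanged). New critical value: z_{0.1} = 1.282.
Revised power = Φ(δ − 1.282) + Φ(−δ − 1.282) = Φ(0.862) + Φ(-3.426) = 0.8058 + 0.0003 = 0.8061.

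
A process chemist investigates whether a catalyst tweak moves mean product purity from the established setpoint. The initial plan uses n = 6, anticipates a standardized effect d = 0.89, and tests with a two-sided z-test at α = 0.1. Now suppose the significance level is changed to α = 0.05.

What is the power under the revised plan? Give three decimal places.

Power ≈ 0.587

δ = d·√n = 0.89 × √6 = 2.1800 (unchanged). New critical value: z_{0.025} = 1.960.
Revised power = Φ(δ − 1.960) + Φ(−δ − 1.960) = Φ(0.220) + Φ(-4.140) = 0.5871 + 0.0000 = 0.5871.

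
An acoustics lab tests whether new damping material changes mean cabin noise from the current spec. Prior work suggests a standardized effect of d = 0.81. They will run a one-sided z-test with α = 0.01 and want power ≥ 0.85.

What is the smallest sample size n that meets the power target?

For power 0.85 need Φ(δ − z_{0.01}) = 0.85, so δ = z_{0.01} + z_{0.15} = 2.326 + 1.036 = 3.363.
δ = d·√n ⇒ n = (δ/d)² = (3.363 / 0.81)² = 17.24.
Round up to the next whole unit.

n = 18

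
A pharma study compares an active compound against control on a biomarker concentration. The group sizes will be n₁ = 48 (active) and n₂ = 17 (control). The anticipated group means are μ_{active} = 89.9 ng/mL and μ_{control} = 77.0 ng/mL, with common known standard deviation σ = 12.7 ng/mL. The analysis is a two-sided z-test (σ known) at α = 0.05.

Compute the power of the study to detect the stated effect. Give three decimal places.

Power ≈ 0.949

Standardized effect: d = |μ_{active} − μ_{control}| / σ = |89.9 − 77.0| / 12.7 = 1.0157
Noncentrality parameter: δ = d / √(1/n₁ + 1/n₂) = 1.0157 / √(1/48 + 1/17) = 3.5989
Two-sided α = 0.05 → critical value z_{0.025} = 1.960.
Power = Φ(δ − 1.960) + Φ(−δ − 1.960) = Φ(1.639) + Φ(-5.559) = 0.9494 + 0.0000 = 0.9494.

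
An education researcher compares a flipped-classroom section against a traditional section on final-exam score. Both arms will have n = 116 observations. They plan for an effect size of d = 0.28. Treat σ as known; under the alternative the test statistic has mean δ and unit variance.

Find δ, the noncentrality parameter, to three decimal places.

δ ≈ 2.132

δ = d·√(n/2) = 0.28 × √(116/2) = 2.1324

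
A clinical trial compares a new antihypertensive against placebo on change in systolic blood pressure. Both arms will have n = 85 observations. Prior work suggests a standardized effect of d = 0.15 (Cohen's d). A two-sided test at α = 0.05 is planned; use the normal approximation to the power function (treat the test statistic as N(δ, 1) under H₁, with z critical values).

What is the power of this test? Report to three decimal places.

Power ≈ 0.165

Noncentrality parameter: δ = d·√(n/2) = 0.15 × √(85/2) = 0.9779
Two-sided α = 0.05 → critical value z_{0.025} = 1.960.
Power = Φ(δ − 1.960) + Φ(−δ − 1.960) = Φ(-0.982) + Φ(-2.938) = 0.1630 + 0.0017 = 0.1647.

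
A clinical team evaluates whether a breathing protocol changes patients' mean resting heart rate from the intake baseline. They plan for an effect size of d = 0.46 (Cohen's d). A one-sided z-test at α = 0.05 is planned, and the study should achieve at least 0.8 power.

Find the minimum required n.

Set Φ(δ − 1.645) = 0.8; then δ − 1.645 = Φ⁻¹(0.8) = 0.842, giving δ = 2.486.
δ = d·√n ⇒ n = (δ/d)² = (2.486 / 0.46)² = 29.22.
Rounding up, n = 30.

n = 30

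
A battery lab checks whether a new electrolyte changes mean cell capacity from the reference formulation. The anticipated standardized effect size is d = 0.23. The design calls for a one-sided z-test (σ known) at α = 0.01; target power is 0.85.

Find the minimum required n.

Set Φ(δ − 2.326) = 0.85; then δ − 2.326 = Φ⁻¹(0.85) = 1.036, giving δ = 3.363.
δ = d·√n ⇒ n = (δ/d)² = (3.363 / 0.23)² = 213.77.
Rounding up, n = 214.

n = 214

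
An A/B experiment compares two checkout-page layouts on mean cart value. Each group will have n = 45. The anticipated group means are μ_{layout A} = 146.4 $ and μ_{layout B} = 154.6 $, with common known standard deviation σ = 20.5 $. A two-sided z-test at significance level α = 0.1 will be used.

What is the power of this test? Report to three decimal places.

Standardized effect: d = |μ_{layout A} − μ_{layout B}| / σ = |146.4 − 154.6| / 20.5 = 0.4000
Noncentrality parameter: δ = d·√(n/2) = 0.4000 × √(45/2) = 1.8974
Two-sided α = 0.1 → critical value z_{0.05} = 1.645.
Power = Φ(δ − 1.645) + Φ(−δ − 1.645) = Φ(0.253) + Φ(-3.542) = 0.5997 + 0.0002 = 0.5999.

Power ≈ 0.600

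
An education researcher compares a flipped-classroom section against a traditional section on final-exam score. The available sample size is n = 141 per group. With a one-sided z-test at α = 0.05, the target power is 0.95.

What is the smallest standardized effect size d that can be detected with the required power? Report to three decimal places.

d ≈ 0.392

Need Φ(δ − 1.645) = 0.95, so δ = 1.645 + 1.645 = 3.290.
δ = d·√(n/2) ⇒ d = δ/√(n/2) = 3.290/√(141/2) = 0.3918.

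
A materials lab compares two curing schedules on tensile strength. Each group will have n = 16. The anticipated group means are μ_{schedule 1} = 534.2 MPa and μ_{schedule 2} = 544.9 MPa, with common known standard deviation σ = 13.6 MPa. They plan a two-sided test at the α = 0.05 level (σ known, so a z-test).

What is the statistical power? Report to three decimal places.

Power ≈ 0.605

Standardized effect: d = |μ_{schedule 1} − μ_{schedule 2}| / σ = |534.2 − 544.9| / 13.6 = 0.7868
Noncentrality parameter: δ = d·√(n/2) = 0.7868 × √(16/2) = 2.2253
Critical value for a two-sided test at α = 0.05: z_{α/2} = 1.960.
Power = Φ(δ − 1.960) + Φ(−δ − 1.960) = Φ(0.265) + Φ(-4.185) = 0.6046 + 0.0000 = 0.6046.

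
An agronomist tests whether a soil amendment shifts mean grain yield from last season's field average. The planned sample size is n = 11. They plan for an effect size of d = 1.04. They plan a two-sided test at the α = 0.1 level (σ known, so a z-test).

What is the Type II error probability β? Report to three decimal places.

β ≈ 0.036

Noncentrality parameter: δ = d·√n = 1.04 × √11 = 3.4493
Two-sided α = 0.1 → critical value z_{0.05} = 1.645.
Power = Φ(δ − 1.645) + Φ(−δ − 1.645) = Φ(1.804) + Φ(-5.094) = 0.9644 + 0.0000 = 0.9644.
Type II error: β = 1 − power = 1 − 0.9644 = 0.0356.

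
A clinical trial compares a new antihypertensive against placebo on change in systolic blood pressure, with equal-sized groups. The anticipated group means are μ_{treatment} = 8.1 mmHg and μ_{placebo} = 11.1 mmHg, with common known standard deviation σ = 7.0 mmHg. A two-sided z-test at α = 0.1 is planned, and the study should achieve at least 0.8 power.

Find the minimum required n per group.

n = 68 per group

Standardized effect: d = |μ_{treatment} − μ_{placebo}| / σ = |8.1 − 11.1| / 7.0 = 0.4286
Set Φ(δ − 1.645) = 0.8; then δ − 1.645 = Φ⁻¹(0.8) = 0.842, giving δ = 2.486.
(For δ > 0 the lower-tail rejection region contributes negligibly to power, so the one-term inversion is standard.)
δ = d·√(n/2) ⇒ n = 2(δ/d)² = 2 × (2.486 / 0.4286)² = 67.32.
Rounding up, n = 68 per group.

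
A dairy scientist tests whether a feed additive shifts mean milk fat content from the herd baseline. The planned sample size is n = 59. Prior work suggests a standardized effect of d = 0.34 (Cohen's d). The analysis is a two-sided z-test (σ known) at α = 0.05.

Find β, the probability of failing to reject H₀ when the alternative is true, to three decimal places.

β ≈ 0.257

Noncentrality parameter: δ = d·√n = 0.34 × √59 = 2.6116
Critical value for a two-sided test at α = 0.05: z_{α/2} = 1.960.
Power = Φ(δ − 1.960) + Φ(−δ − 1.960) = Φ(0.652) + Φ(-4.572) = 0.7427 + 0.0000 = 0.7427.
Type II error: β = 1 − power = 1 − 0.7427 = 0.2573.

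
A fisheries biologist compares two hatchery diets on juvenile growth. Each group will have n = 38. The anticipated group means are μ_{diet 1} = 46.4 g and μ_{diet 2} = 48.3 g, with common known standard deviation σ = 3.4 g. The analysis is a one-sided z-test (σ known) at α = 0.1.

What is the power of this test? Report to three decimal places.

Standardized effect: d = |μ_{diet 1} − μ_{diet 2}| / σ = |46.4 − 48.3| / 3.4 = 0.5588
Noncentrality parameter: δ = d·√(n/2) = 0.5588 × √(38/2) = 2.4359
One-sided α = 0.1 → critical value z_{0.1} = 1.282.
Power = P(Z > 1.282 − δ) = Φ(1.154) = 0.8758.

Power ≈ 0.876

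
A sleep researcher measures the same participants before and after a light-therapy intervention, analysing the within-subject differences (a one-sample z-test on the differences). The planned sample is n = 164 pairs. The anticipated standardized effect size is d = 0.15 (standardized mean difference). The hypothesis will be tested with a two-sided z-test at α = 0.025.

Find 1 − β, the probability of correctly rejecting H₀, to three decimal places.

Power ≈ 0.374

Noncentrality parameter: δ = d·√n = 0.15 × √164 = 1.9209
Critical value for a two-sided test at α = 0.025: z_{α/2} = 2.241.
Power = Φ(δ − 2.241) + Φ(−δ − 2.241) = Φ(-0.320) + Φ(-4.162) = 0.3743 + 0.0000 = 0.3743.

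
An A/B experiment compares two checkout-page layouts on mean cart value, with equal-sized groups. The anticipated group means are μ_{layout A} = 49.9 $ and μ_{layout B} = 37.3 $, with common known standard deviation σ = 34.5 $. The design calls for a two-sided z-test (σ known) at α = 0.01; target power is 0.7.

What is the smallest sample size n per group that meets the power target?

Standardized effect: d = |μ_{layout A} − μ_{layout B}| / σ = |49.9 − 37.3| / 34.5 = 0.3652
For power 0.7 need Φ(δ − z_{0.005}) = 0.7, so δ = z_{0.005} + z_{0.30} = 2.576 + 0.524 = 3.100.
(Ignoring the negligible lower-tail rejection probability gives the usual closed-form inversion.)
δ = d·√(n/2) ⇒ n = 2(δ/d)² = 2 × (3.100 / 0.3652)² = 144.12.
Rounding up, n = 145 per group.

n = 145 per group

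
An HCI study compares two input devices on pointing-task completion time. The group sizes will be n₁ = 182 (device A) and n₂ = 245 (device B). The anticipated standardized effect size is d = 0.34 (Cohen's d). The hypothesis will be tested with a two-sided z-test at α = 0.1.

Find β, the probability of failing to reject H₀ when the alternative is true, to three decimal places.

β ≈ 0.034

Noncentrality parameter: δ = d / √(1/n₁ + 1/n₂) = 0.34 / √(1/182 + 1/245) = 3.4744
Two-sided α = 0.1 → critical value z_{0.05} = 1.645.
Power = Φ(δ − 1.645) + Φ(−δ − 1.645) = Φ(1.830) + Φ(-5.119) = 0.9663 + 0.0000 = 0.9663.
Type II error: β = 1 − power = 1 − 0.9663 = 0.0337.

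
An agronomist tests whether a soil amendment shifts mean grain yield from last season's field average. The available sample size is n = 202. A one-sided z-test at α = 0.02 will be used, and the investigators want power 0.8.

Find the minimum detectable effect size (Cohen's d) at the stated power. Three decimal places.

d ≈ 0.204

Required noncentrality: δ = z_{0.02} + z_{0.20} = 2.054 + 0.842 = 2.895.
δ = d·√n ⇒ d = δ/√n = 2.895/√202 = 0.2037.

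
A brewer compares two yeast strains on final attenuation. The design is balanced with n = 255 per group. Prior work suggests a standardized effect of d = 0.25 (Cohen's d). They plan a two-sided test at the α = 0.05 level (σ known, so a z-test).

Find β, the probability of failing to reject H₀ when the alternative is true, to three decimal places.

β ≈ 0.194

Noncentrality parameter: λ = d·√(n/2) = 0.25 × √(255/2) = 2.8229
Critical value for a two-sided test at α = 0.05: z_{α/2} = 1.960.
Power = Φ(λ − 1.960) + Φ(−λ − 1.960) = Φ(0.863) + Φ(-4.783) = 0.8059 + 0.0000 = 0.8059.
Type II error: β = 1 − power = 1 − 0.8059 = 0.1941.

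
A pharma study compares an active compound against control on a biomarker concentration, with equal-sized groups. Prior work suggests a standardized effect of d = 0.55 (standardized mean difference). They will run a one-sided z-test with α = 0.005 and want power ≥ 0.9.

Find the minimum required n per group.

n = 99 per group

Set Φ(δ − 2.576) = 0.9; then δ − 2.576 = Φ⁻¹(0.9) = 1.282, giving δ = 3.857.
δ = d·√(n/2) ⇒ n = 2(δ/d)² = 2 × (3.857 / 0.55)² = 98.38.
Round up to the next whole unit.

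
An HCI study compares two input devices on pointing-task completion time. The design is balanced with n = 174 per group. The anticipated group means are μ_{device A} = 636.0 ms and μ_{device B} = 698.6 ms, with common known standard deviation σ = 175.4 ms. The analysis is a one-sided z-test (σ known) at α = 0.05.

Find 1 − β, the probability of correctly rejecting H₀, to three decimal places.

Standardized effect: d = |μ_{device A} − μ_{device B}| / σ = |636.0 − 698.6| / 175.4 = 0.3569
Noncentrality parameter: δ = d·√(n/2) = 0.3569 × √(174/2) = 3.3289
Critical value for a one-sided test at α = 0.05: z_α = 1.645.
Power = Φ(δ − 1.645) = Φ(1.684) = 0.9539.

Power ≈ 0.954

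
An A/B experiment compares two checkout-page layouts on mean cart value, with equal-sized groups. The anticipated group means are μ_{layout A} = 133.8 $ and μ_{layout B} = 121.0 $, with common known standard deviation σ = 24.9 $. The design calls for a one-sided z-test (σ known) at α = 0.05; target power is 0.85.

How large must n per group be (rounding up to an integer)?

n = 55 per group

Standardized effect: d = |μ_{layout A} − μ_{layout B}| / σ = |133.8 − 121.0| / 24.9 = 0.5141
For power 0.85 need Φ(δ − z_{0.05}) = 0.85, so δ = z_{0.05} + z_{0.15} = 1.645 + 1.036 = 2.681.
δ = d·√(n/2) ⇒ n = 2(δ/d)² = 2 × (2.681 / 0.5141)² = 54.41.
Round up to the next whole unit.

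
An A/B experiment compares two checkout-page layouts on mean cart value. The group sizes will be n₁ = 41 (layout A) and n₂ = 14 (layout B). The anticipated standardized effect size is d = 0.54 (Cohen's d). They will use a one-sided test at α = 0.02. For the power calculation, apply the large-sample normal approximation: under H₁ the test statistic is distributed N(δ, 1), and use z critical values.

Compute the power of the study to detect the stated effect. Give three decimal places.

Power ≈ 0.379

Noncentrality parameter: δ = d / √(1/n₁ + 1/n₂) = 0.54 / √(1/41 + 1/14) = 1.7445
One-sided α = 0.02 → critical value z_{0.02} = 2.054.
Power = Φ(δ − 2.054) = Φ(-0.309) = 0.3786.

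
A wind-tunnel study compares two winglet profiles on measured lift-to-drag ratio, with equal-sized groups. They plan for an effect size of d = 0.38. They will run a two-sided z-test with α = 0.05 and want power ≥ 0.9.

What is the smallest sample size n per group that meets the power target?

Set Φ(δ − 1.960) = 0.9; then δ − 1.960 = Φ⁻¹(0.9) = 1.282, giving δ = 3.242.
(Ignoring the negligible lower-tail rejection probability gives the usual closed-form inversion.)
δ = d·√(n/2) ⇒ n = 2(δ/d)² = 2 × (3.242 / 0.38)² = 145.53.
Rounding up, n = 146 per group.

n = 146 per group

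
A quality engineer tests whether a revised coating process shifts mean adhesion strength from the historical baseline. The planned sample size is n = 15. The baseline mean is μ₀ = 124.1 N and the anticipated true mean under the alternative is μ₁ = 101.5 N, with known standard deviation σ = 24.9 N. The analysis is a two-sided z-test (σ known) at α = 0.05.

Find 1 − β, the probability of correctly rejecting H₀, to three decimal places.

Standardized effect: d = |μ₁ − μ₀| / σ = |101.5 − 124.1| / 24.9 = 0.9076
Noncentrality parameter: δ = d·√n = 0.9076 × √15 = 3.5152
Critical value for a two-sided test at α = 0.05: z_{α/2} = 1.960.
Power = Φ(δ − 1.960) + Φ(−δ − 1.960) = Φ(1.555) + Φ(-5.475) = 0.9401 + 0.0000 = 0.9401.

Power ≈ 0.940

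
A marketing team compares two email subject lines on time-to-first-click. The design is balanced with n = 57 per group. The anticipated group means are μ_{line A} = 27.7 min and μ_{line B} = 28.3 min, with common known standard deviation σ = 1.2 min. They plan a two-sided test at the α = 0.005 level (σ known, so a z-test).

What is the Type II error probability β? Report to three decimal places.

β ≈ 0.555

Standardized effect: d = |μ_{line A} − μ_{line B}| / σ = |27.7 − 28.3| / 1.2 = 0.5000
Noncentrality parameter: δ = d·√(n/2) = 0.5000 × √(57/2) = 2.6693
Two-sided α = 0.005 → critical value z_{0.0025} = 2.807.
Power = Φ(δ − 2.807) + Φ(−δ − 2.807) = Φ(-0.138) + Φ(-5.476) = 0.4452 + 0.0000 = 0.4452.
Type II error: β = 1 − power = 1 − 0.4452 = 0.5548.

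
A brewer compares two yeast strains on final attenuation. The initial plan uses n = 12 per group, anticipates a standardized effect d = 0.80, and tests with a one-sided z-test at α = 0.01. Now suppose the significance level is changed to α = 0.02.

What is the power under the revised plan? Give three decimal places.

Power ≈ 0.462

δ = d·√(n/2) = 0.80 × √(12/2) = 1.9596 (unchanged). New critical value: z_{0.02} = 2.054.
Revised power = P(Z > 2.054 − δ) = Φ(-0.094) = 0.4625.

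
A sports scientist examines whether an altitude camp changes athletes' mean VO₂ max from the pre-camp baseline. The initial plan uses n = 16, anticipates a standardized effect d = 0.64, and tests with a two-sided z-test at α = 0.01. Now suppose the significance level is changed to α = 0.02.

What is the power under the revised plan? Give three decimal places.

Power ≈ 0.592

δ = d·√n = 0.64 × √16 = 2.5600 (unchanged). New critical value: z_{0.01} = 2.326.
Revised power = Φ(δ − 2.326) + Φ(−δ − 2.326) = Φ(0.234) + Φ(-4.886) = 0.5924 + 0.0000 = 0.5924.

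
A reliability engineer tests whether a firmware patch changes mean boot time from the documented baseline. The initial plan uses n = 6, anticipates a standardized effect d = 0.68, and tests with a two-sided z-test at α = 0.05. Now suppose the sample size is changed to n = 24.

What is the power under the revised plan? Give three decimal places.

With n = 24: δ = d·√n = 0.68 × √24 = 3.3313. Critical value z_{0.025} = 1.960.
Revised power = Φ(δ − 1.960) + Φ(−δ − 1.960) = Φ(1.371) + Φ(-5.291) = 0.9149 + 0.0000 = 0.9149.

Power ≈ 0.915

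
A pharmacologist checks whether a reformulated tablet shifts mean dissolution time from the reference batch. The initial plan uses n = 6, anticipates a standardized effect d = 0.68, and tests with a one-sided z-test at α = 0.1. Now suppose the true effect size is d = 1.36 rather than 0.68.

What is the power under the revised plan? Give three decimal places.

Power ≈ 0.980

With d = 1.36: δ = d·√n = 1.36 × √6 = 3.3313. Critical value z_{0.1} = 1.282.
Revised power = Φ(δ − 1.282) = Φ(2.050) = 0.9798.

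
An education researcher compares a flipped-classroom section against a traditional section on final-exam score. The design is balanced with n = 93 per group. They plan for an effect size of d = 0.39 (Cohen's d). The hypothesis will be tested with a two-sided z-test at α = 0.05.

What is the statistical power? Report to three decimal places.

Noncentrality parameter: δ = d·√(n/2) = 0.39 × √(93/2) = 2.6594
Two-sided α = 0.05 → critical value z_{0.025} = 1.960.
Power = Φ(δ − 1.960) + Φ(−δ − 1.960) = Φ(0.699) + Φ(-4.619) = 0.7579 + 0.0000 = 0.7579.

Power ≈ 0.758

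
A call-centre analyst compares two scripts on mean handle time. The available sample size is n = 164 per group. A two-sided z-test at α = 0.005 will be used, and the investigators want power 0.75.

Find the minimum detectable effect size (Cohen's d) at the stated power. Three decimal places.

d ≈ 0.384

Need Φ(δ − 2.807) = 0.75, so δ = 2.807 + 0.674 = 3.482.
(Lower-tail contribution to power is negligible for δ > 0.)
δ = d·√(n/2) ⇒ d = δ/√(n/2) = 3.482/√(164/2) = 0.3845.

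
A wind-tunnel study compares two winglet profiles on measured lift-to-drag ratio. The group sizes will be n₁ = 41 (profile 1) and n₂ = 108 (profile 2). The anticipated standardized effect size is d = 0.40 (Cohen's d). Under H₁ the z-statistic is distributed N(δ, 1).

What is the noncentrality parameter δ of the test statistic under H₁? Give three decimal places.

δ ≈ 2.181

δ = d / √(1/n₁ + 1/n₂) = 0.40 / √(1/41 + 1/108) = 2.1806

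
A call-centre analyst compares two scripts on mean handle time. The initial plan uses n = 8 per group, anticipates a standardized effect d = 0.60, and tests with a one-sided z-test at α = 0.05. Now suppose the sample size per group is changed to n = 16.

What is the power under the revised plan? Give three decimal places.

With n = 16 per group: δ = d·√(n/2) = 0.60 × √(16/2) = 1.6971. Critical value z_{0.05} = 1.645.
Revised power = Φ(δ − 1.645) = Φ(0.052) = 0.5208.

Power ≈ 0.521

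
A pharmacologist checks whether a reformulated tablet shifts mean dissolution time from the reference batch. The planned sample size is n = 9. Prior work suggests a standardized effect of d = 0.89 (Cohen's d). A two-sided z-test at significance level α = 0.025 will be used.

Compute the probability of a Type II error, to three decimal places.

β ≈ 0.334

Noncentrality parameter: δ = d·√n = 0.89 × √9 = 2.6700
Critical value for a two-sided test at α = 0.025: z_{α/2} = 2.241.
Power = Φ(δ − 2.241) + Φ(−δ − 2.241) = Φ(0.429) + Φ(-4.911) = 0.6659 + 0.0000 = 0.6659.
Type II error: β = 1 − power = 1 − 0.6659 = 0.3341.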